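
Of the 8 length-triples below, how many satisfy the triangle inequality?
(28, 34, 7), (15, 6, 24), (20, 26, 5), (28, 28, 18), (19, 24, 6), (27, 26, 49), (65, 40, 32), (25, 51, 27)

(7,28,34): 7+28 > 34 → valid
(6,15,24): 6+15 ≤ 24 → not valid
(5,20,26): 5+20 ≤ 26 → not valid
(18,28,28): 18+28 > 28 → valid
(6,19,24): 6+19 > 24 → valid
(26,27,49): 26+27 > 49 → valid
(32,40,65): 32+40 > 65 → valid
(25,27,51): 25+27 > 51 → valid
6 of the 8 triples form a triangle.

6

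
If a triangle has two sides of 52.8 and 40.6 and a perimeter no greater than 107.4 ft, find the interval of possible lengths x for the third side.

12.2 < x ≤ 14.0

Triangle inequality alone gives 12.2 < x < 93.4.
The perimeter condition gives x ≤ 107.4 − 52.8 − 40.6 = 14.0.
Intersecting the two: 12.2 < x ≤ 14.0.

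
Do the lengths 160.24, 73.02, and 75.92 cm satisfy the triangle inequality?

The longest side is 160.24, but the other two sum to only 148.94.
148.94 < 160.24, so the triangle inequality fails.

No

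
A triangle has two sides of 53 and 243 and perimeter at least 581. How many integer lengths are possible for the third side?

11

Triangle inequality: 190 < x < 296. Perimeter ≥ 581 gives x ≥ 581 − 53 − 243 = 285.
So 285 ≤ x < 296; integers 285 through 295: 11 values.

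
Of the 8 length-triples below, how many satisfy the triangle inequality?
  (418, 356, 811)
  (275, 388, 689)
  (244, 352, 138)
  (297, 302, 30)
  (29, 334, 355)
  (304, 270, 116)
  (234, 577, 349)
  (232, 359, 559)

(356,418,811): 356+418 ≤ 811 → not valid
(275,388,689): 275+388 ≤ 689 → not valid
(138,244,352): 138+244 > 352 → valid
(30,297,302): 30+297 > 302 → valid
(29,334,355): 29+334 > 355 → valid
(116,270,304): 116+270 > 304 → valid
(234,349,577): 234+349 > 577 → valid
(232,359,559): 232+359 > 559 → valid
6 of the 8 triples form a triangle.

6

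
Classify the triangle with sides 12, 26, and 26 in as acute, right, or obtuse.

Compare the square of the longest side to the sum of squares of the other two: 12² + 26² = 820 > 676 = 26².

acute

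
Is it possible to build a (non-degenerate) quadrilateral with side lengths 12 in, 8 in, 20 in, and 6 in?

Yes

A quadrilateral exists iff every side is shorter than the sum of the others — equivalently, the longest side is less than the sum of the rest.
Longest side 20 < 26 (sum of the remaining 3), so yes.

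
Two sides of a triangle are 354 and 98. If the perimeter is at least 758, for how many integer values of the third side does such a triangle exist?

Triangle inequality: 256 < x < 452. Perimeter ≥ 758 gives x ≥ 758 − 354 − 98 = 306.
So 306 ≤ x < 452; integers 306 through 451: 146 values.

146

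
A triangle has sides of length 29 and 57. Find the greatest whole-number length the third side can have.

The third side must be strictly less than 29 + 57 = 86.
The largest integer below 86 is 85.

85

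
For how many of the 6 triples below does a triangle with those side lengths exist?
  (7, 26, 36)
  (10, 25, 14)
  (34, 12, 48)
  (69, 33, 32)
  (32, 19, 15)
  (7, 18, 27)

1

(7,26,36): 7+26 ≤ 36 → not valid
(10,14,25): 10+14 ≤ 25 → not valid
(12,34,48): 12+34 ≤ 48 → not valid
(32,33,69): 32+33 ≤ 69 → not valid
(15,19,32): 15+19 > 32 → valid
(7,18,27): 7+18 ≤ 27 → not valid
1 of the 6 triples forms a triangle.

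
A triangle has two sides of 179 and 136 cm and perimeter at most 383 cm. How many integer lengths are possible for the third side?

Triangle inequality: 43 < x < 315. Perimeter ≤ 383 gives x ≤ 383 − 179 − 136 = 68.
So 43 < x ≤ 68; integers 44 through 68: 25 values.

25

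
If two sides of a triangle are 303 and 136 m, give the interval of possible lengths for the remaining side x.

By the triangle inequality, x must be less than 303 + 136 = 439 and greater than |303 − 136| = 167.

167 < x < 439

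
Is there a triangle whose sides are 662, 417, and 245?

The two shorter sides sum to 662, exactly equal to the longest side 662.
That gives only a degenerate (flat) triangle — the inequality must be strict.

No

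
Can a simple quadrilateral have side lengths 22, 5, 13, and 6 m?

A quadrilateral exists iff every side is shorter than the sum of the others — equivalently, the longest side is less than the sum of the rest.
Longest side 22 < 24 (sum of the remaining 3), so yes.

Yes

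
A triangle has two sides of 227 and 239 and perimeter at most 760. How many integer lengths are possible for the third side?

Triangle inequality: 12 < x < 466. Perimeter ≤ 760 gives x ≤ 760 − 227 − 239 = 294.
So 12 < x ≤ 294; integers 13 through 294: 282 values.

282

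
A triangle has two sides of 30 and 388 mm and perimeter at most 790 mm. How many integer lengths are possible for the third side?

14

Triangle inequality: 358 < x < 418. Perimeter ≤ 790 gives x ≤ 790 − 30 − 388 = 372.
So 358 < x ≤ 372; integers 359 through 372: 14 values.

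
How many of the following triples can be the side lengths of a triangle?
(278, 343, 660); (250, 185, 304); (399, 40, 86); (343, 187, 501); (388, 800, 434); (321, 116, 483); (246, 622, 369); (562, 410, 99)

3

(278,343,660): 278+343 ≤ 660 → not valid
(185,250,304): 185+250 > 304 → valid
(40,86,399): 40+86 ≤ 399 → not valid
(187,343,501): 187+343 > 501 → valid
(388,434,800): 388+434 > 800 → valid
(116,321,483): 116+321 ≤ 483 → not valid
(246,369,622): 246+369 ≤ 622 → not valid
(99,410,562): 99+410 ≤ 562 → not valid
3 of the 8 triples form a triangle.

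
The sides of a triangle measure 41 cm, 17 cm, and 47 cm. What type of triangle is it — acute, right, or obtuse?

Compare the square of the longest side to the sum of squares of the other two: 17² + 41² = 1970 < 2209 = 47².

obtuse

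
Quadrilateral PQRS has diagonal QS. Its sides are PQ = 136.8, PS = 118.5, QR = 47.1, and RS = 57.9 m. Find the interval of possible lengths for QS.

From triangle PQS: |136.8 − 118.5| < QS < 136.8 + 118.5, i.e. 18.3 < QS < 255.3.
From triangle RQS: 10.8 < QS < 105.0.
Both must hold, so QS lies in the intersection.

18.3 < QS < 105.0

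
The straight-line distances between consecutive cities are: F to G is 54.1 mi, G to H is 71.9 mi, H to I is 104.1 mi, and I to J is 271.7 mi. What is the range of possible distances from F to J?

41.6 ≤ FJ ≤ 501.8 mi

The maximum is all hops collinear in one direction: 54.1 + 71.9 + 104.1 + 271.7 = 501.8.
The longest hop is 271.7; the others sum to 230.1. Folding the others back against it leaves at least 271.7 − 230.1 = 41.6.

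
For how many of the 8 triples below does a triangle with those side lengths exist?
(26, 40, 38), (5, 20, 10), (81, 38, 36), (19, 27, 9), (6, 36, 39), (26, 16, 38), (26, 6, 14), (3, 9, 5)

4

(26,38,40): 26+38 > 40 → valid
(5,10,20): 5+10 ≤ 20 → not valid
(36,38,81): 36+38 ≤ 81 → not valid
(9,19,27): 9+19 > 27 → valid
(6,36,39): 6+36 > 39 → valid
(16,26,38): 16+26 > 38 → valid
(6,14,26): 6+14 ≤ 26 → not valid
(3,5,9): 3+5 ≤ 9 → not valid
4 of the 8 triples form a triangle.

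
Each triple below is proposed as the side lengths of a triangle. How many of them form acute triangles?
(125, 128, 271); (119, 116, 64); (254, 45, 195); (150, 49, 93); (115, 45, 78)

1

(125,128,271): 125+128 ≤ 271, not a triangle
(119,116,64): 64²+116² = 17552 > 14161 = 119² → acute
(254,45,195): 45+195 ≤ 254, not a triangle
(150,49,93): 49+93 ≤ 150, not a triangle
(115,45,78): 45²+78² = 8109 < 13225 = 115² → obtuse
1 of the 5 is acute.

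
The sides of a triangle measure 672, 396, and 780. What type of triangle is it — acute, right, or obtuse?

Compare the square of the longest side to the sum of squares of the other two: 396² + 672² = 608400 = 780².

right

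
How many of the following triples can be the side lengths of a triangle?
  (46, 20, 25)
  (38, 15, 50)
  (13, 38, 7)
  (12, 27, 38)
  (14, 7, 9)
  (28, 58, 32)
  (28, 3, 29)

5

(20,25,46): 20+25 ≤ 46 → not valid
(15,38,50): 15+38 > 50 → valid
(7,13,38): 7+13 ≤ 38 → not valid
(12,27,38): 12+27 > 38 → valid
(7,9,14): 7+9 > 14 → valid
(28,32,58): 28+32 > 58 → valid
(3,28,29): 3+28 > 29 → valid
5 of the 7 triples form a triangle.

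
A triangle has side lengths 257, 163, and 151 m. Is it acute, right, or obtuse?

Compare the square of the longest side to the sum of squares of the other two: 151² + 163² = 49370 < 66049 = 257².

obtuse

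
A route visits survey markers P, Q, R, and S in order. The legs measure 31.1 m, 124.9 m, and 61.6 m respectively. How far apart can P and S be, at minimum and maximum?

32.2 ≤ PS ≤ 217.6 m

The maximum is all hops collinear in one direction: 31.1 + 124.9 + 61.6 = 217.6.
The longest hop is 124.9; the others sum to 92.7. Folding the others back against it leaves at least 124.9 − 92.7 = 32.2.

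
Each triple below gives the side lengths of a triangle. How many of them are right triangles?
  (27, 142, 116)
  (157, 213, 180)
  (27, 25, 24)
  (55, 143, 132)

(27,142,116): 27²+116² = 14185 < 20164 = 142² → obtuse
(157,213,180): 157²+180² = 57049 > 45369 = 213² → acute
(27,25,24): 24²+25² = 1201 > 729 = 27² → acute
(55,143,132): 55²+132² = 20449 = 143² → right
1 of the 4 is right.

1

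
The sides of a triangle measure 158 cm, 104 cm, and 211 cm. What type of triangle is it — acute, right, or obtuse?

Compare the square of the longest side to the sum of squares of the other two: 104² + 158² = 35780 < 44521 = 211².

obtuse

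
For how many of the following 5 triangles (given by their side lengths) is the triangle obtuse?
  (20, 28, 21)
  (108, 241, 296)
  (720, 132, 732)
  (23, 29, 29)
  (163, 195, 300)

2

(20,28,21): 20²+21² = 841 > 784 = 28² → acute
(108,241,296): 108²+241² = 69745 < 87616 = 296² → obtuse
(720,132,732): 132²+720² = 535824 = 732² → right
(23,29,29): 23²+29² = 1370 > 841 = 29² → acute
(163,195,300): 163²+195² = 64594 < 90000 = 300² → obtuse
2 of the 5 are obtuse.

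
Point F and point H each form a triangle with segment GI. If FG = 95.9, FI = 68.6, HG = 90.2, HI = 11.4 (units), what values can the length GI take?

From triangle FGI: |95.9 − 68.6| < GI < 95.9 + 68.6, i.e. 27.3 < GI < 164.5.
From triangle HGI: 78.8 < GI < 101.6.
Both must hold, so GI lies in the intersection.

78.8 < GI < 101.6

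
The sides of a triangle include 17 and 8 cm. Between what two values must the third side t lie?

9 < t < 25

By the triangle inequality, t must be less than 17 + 8 = 25 and greater than |17 − 8| = 9.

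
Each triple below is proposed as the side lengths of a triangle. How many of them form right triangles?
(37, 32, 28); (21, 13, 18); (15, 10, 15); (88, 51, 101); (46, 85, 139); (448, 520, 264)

(37,32,28): 28²+32² = 1808 > 1369 = 37² → acute
(21,13,18): 13²+18² = 493 > 441 = 21² → acute
(15,10,15): 10²+15² = 325 > 225 = 15² → acute
(88,51,101): 51²+88² = 10345 > 10201 = 101² → acute
(46,85,139): 46+85 ≤ 139, not a triangle
(448,520,264): 264²+448² = 270400 = 520² → right
1 of the 6 is right.

1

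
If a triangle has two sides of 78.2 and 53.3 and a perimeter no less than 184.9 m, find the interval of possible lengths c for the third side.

Triangle inequality alone gives 24.9 < c < 131.5.
The perimeter condition gives c ≥ 184.9 − 78.2 − 53.3 = 53.4.
Intersecting the two: 53.4 ≤ c < 131.5.

53.4 ≤ c < 131.5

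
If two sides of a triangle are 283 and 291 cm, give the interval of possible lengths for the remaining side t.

8 < t < 574

By the triangle inequality, t must be less than 283 + 291 = 574 and greater than |283 − 291| = 8.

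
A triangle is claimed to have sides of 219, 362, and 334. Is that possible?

The longest side is 362, and the other two sum to 553.
Since 553 > 362, the triangle inequality holds.

Yes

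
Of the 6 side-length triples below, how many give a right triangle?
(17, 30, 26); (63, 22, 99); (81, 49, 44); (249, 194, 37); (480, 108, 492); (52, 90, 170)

1

(17,30,26): 17²+26² = 965 > 900 = 30² → acute
(63,22,99): 22+63 ≤ 99, not a triangle
(81,49,44): 44²+49² = 4337 < 6561 = 81² → obtuse
(249,194,37): 37+194 ≤ 249, not a triangle
(480,108,492): 108²+480² = 242064 = 492² → right
(52,90,170): 52+90 ≤ 170, not a triangle
1 of the 6 is right.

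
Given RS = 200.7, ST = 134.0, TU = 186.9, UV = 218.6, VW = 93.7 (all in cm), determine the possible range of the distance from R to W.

0 ≤ RW ≤ 833.9 cm

The maximum is all hops collinear in one direction: 200.7 + 134.0 + 186.9 + 218.6 + 93.7 = 833.9.
The longest hop is 218.6; the others sum to 615.3. Since 218.6 ≤ 615.3, the path can fold back on itself completely, so the minimum distance is 0.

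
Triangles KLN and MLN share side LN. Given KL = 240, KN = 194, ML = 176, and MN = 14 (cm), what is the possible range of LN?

162 < LN < 190

From triangle KLN: |240 − 194| < LN < 240 + 194, i.e. 46 < LN < 434.
From triangle MLN: 162 < LN < 190.
Both must hold, so LN lies in the intersection.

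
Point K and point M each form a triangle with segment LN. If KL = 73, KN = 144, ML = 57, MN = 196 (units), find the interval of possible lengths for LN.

139 < LN < 217

From triangle KLN: |73 − 144| < LN < 73 + 144, i.e. 71 < LN < 217.
From triangle MLN: 139 < LN < 253.
Both must hold, so LN lies in the intersection.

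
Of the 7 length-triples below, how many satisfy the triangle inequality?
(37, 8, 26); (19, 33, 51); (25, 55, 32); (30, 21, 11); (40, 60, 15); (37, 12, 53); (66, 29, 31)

(8,26,37): 8+26 ≤ 37 → not valid
(19,33,51): 19+33 > 51 → valid
(25,32,55): 25+32 > 55 → valid
(11,21,30): 11+21 > 30 → valid
(15,40,60): 15+40 ≤ 60 → not valid
(12,37,53): 12+37 ≤ 53 → not valid
(29,31,66): 29+31 ≤ 66 → not valid
3 of the 7 triples form a triangle.

3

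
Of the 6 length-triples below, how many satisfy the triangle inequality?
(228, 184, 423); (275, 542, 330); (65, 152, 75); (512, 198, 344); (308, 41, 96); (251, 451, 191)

(184,228,423): 184+228 ≤ 423 → not valid
(275,330,542): 275+330 > 542 → valid
(65,75,152): 65+75 ≤ 152 → not valid
(198,344,512): 198+344 > 512 → valid
(41,96,308): 41+96 ≤ 308 → not valid
(191,251,451): 191+251 ≤ 451 → not valid
2 of the 6 triples form a triangle.

2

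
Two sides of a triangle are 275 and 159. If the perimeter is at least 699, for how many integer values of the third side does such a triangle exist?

169

Triangle inequality: 116 < x < 434. Perimeter ≥ 699 gives x ≥ 699 − 275 − 159 = 265.
So 265 ≤ x < 434; integers 265 through 433: 169 values.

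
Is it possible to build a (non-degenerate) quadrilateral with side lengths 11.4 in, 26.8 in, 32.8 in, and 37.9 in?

Yes

A quadrilateral exists iff every side is shorter than the sum of the others — equivalently, the longest side is less than the sum of the rest.
Longest side 37.9 < 71.0 (sum of the remaining 3), so yes.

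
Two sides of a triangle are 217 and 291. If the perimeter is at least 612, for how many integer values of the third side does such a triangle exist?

404

Triangle inequality: 74 < x < 508. Perimeter ≥ 612 gives x ≥ 612 − 217 − 291 = 104.
So 104 ≤ x < 508; integers 104 through 507: 404 values.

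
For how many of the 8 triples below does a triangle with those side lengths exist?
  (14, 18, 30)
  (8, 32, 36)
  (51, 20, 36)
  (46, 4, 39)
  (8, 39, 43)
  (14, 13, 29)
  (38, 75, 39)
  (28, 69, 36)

(14,18,30): 14+18 > 30 → valid
(8,32,36): 8+32 > 36 → valid
(20,36,51): 20+36 > 51 → valid
(4,39,46): 4+39 ≤ 46 → not valid
(8,39,43): 8+39 > 43 → valid
(13,14,29): 13+14 ≤ 29 → not valid
(38,39,75): 38+39 > 75 → valid
(28,36,69): 28+36 ≤ 69 → not valid
5 of the 8 triples form a triangle.

5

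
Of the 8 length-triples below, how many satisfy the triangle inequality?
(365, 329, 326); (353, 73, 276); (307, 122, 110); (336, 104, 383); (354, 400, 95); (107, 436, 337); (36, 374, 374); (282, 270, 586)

5

(326,329,365): 326+329 > 365 → valid
(73,276,353): 73+276 ≤ 353 → not valid
(110,122,307): 110+122 ≤ 307 → not valid
(104,336,383): 104+336 > 383 → valid
(95,354,400): 95+354 > 400 → valid
(107,337,436): 107+337 > 436 → valid
(36,374,374): 36+374 > 374 → valid
(270,282,586): 270+282 ≤ 586 → not valid
5 of the 8 triples form a triangle.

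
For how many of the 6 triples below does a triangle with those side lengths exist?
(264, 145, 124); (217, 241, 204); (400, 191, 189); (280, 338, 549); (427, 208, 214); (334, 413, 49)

(124,145,264): 124+145 > 264 → valid
(204,217,241): 204+217 > 241 → valid
(189,191,400): 189+191 ≤ 400 → not valid
(280,338,549): 280+338 > 549 → valid
(208,214,427): 208+214 ≤ 427 → not valid
(49,334,413): 49+334 ≤ 413 → not valid
3 of the 6 triples form a triangle.

3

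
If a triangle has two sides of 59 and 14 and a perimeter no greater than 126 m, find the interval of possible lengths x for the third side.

45 < x ≤ 53 m

Triangle inequality alone gives 45 < x < 73.
The perimeter condition gives x ≤ 126 − 59 − 14 = 53.
Intersecting the two: 45 < x ≤ 53.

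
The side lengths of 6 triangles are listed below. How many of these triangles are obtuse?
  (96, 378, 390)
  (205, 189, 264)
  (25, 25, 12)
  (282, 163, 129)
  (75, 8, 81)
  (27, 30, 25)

2

(96,378,390): 96²+378² = 152100 = 390² → right
(205,189,264): 189²+205² = 77746 > 69696 = 264² → acute
(25,25,12): 12²+25² = 769 > 625 = 25² → acute
(282,163,129): 129²+163² = 43210 < 79524 = 282² → obtuse
(75,8,81): 8²+75² = 5689 < 6561 = 81² → obtuse
(27,30,25): 25²+27² = 1354 > 900 = 30² → acute
2 of the 6 are obtuse.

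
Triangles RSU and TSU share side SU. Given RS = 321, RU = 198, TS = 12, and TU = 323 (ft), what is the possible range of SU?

From triangle RSU: |321 − 198| < SU < 321 + 198, i.e. 123 < SU < 519.
From triangle TSU: 311 < SU < 335.
Both must hold, so SU lies in the intersection.

311 < SU < 335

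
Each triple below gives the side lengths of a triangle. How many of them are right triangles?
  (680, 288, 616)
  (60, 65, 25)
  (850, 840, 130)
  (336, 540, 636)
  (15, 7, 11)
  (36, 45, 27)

(680,288,616): 288²+616² = 462400 = 680² → right
(60,65,25): 25²+60² = 4225 = 65² → right
(850,840,130): 130²+840² = 722500 = 850² → right
(336,540,636): 336²+540² = 404496 = 636² → right
(15,7,11): 7²+11² = 170 < 225 = 15² → obtuse
(36,45,27): 27²+36² = 2025 = 45² → right
5 of the 6 are right.

5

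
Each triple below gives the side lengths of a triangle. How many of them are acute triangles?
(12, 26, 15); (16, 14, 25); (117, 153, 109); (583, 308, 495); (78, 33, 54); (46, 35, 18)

(12,26,15): 12²+15² = 369 < 676 = 26² → obtuse
(16,14,25): 14²+16² = 452 < 625 = 25² → obtuse
(117,153,109): 109²+117² = 25570 > 23409 = 153² → acute
(583,308,495): 308²+495² = 339889 = 583² → right
(78,33,54): 33²+54² = 4005 < 6084 = 78² → obtuse
(46,35,18): 18²+35² = 1549 < 2116 = 46² → obtuse
1 of the 6 is acute.

1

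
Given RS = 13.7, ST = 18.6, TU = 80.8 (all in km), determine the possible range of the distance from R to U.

The maximum is all hops collinear in one direction: 13.7 + 18.6 + 80.8 = 113.1.
The longest hop is 80.8; the others sum to 32.3. Folding the others back against it leaves at least 80.8 − 32.3 = 48.5.

48.5 ≤ RU ≤ 113.1 km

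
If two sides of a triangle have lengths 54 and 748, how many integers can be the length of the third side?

107

The third side lies in the open interval (694, 802).
Integers from 695 to 801 inclusive: 801 − 695 + 1 = 107.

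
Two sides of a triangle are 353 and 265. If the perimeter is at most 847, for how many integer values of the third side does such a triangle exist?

141

Triangle inequality: 88 < x < 618. Perimeter ≤ 847 gives x ≤ 847 − 353 − 265 = 229.
So 88 < x ≤ 229; integers 89 through 229: 141 values.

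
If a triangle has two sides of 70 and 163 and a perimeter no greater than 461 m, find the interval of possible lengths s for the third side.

93 < s ≤ 228

Triangle inequality alone gives 93 < s < 233.
The perimeter condition gives s ≤ 461 − 70 − 163 = 228.
Intersecting the two: 93 < s ≤ 228.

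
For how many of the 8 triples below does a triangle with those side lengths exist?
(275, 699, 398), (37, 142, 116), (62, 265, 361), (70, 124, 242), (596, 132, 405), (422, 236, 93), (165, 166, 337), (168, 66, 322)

1

(275,398,699): 275+398 ≤ 699 → not valid
(37,116,142): 37+116 > 142 → valid
(62,265,361): 62+265 ≤ 361 → not valid
(70,124,242): 70+124 ≤ 242 → not valid
(132,405,596): 132+405 ≤ 596 → not valid
(93,236,422): 93+236 ≤ 422 → not valid
(165,166,337): 165+166 ≤ 337 → not valid
(66,168,322): 66+168 ≤ 322 → not valid
1 of the 8 triples forms a triangle.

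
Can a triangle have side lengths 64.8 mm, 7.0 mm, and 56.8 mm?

The longest side is 64.8, but the other two sum to only 63.8.
63.8 < 64.8, so the triangle inequality fails.

No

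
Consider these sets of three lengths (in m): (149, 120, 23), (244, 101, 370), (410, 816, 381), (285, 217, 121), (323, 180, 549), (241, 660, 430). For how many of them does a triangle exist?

2

(23,120,149): 23+120 ≤ 149 → not valid
(101,244,370): 101+244 ≤ 370 → not valid
(381,410,816): 381+410 ≤ 816 → not valid
(121,217,285): 121+217 > 285 → valid
(180,323,549): 180+323 ≤ 549 → not valid
(241,430,660): 241+430 > 660 → valid
2 of the 6 triples form a triangle.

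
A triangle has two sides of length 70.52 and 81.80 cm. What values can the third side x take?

By the triangle inequality, x must be less than 70.52 + 81.80 = 152.32 and greater than |70.52 − 81.80| = 11.28.

11.28 < x < 152.32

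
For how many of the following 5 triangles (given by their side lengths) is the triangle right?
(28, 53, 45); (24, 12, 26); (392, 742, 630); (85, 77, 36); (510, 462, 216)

4

(28,53,45): 28²+45² = 2809 = 53² → right
(24,12,26): 12²+24² = 720 > 676 = 26² → acute
(392,742,630): 392²+630² = 550564 = 742² → right
(85,77,36): 36²+77² = 7225 = 85² → right
(510,462,216): 216²+462² = 260100 = 510² → right
4 of the 5 are right.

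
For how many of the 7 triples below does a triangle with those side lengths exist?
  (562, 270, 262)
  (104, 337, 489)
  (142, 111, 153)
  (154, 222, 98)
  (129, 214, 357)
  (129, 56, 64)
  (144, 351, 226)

(262,270,562): 262+270 ≤ 562 → not valid
(104,337,489): 104+337 ≤ 489 → not valid
(111,142,153): 111+142 > 153 → valid
(98,154,222): 98+154 > 222 → valid
(129,214,357): 129+214 ≤ 357 → not valid
(56,64,129): 56+64 ≤ 129 → not valid
(144,226,351): 144+226 > 351 → valid
3 of the 7 triples form a triangle.

3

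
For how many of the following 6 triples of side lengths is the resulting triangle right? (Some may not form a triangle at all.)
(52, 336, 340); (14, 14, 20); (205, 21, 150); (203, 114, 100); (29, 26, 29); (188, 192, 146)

1

(52,336,340): 52²+336² = 115600 = 340² → right
(14,14,20): 14²+14² = 392 < 400 = 20² → obtuse
(205,21,150): 21+150 ≤ 205, not a triangle
(203,114,100): 100²+114² = 22996 < 41209 = 203² → obtuse
(29,26,29): 26²+29² = 1517 > 841 = 29² → acute
(188,192,146): 146²+188² = 56660 > 36864 = 192² → acute
1 of the 6 is right.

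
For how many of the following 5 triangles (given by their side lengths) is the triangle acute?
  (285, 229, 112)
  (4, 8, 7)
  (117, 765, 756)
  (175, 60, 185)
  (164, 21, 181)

1

(285,229,112): 112²+229² = 64985 < 81225 = 285² → obtuse
(4,8,7): 4²+7² = 65 > 64 = 8² → acute
(117,765,756): 117²+756² = 585225 = 765² → right
(175,60,185): 60²+175² = 34225 = 185² → right
(164,21,181): 21²+164² = 27337 < 32761 = 181² → obtuse
1 of the 5 is acute.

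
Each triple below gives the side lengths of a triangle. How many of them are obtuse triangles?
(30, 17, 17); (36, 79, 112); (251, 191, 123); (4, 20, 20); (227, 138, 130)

(30,17,17): 17²+17² = 578 < 900 = 30² → obtuse
(36,79,112): 36²+79² = 7537 < 12544 = 112² → obtuse
(251,191,123): 123²+191² = 51610 < 63001 = 251² → obtuse
(4,20,20): 4²+20² = 416 > 400 = 20² → acute
(227,138,130): 130²+138² = 35944 < 51529 = 227² → obtuse
4 of the 5 are obtuse.

4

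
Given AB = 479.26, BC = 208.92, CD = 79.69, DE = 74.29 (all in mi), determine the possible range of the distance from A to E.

The maximum is all hops collinear in one direction: 479.26 + 208.92 + 79.69 + 74.29 = 842.16.
The longest hop is 479.26; the others sum to 362.90. Folding the others back against it leaves at least 479.26 − 362.90 = 116.36.

116.36 ≤ AE ≤ 842.16 mi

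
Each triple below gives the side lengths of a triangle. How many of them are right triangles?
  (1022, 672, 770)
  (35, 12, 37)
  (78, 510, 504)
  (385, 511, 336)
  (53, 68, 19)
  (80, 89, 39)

(1022,672,770): 672²+770² = 1044484 = 1022² → right
(35,12,37): 12²+35² = 1369 = 37² → right
(78,510,504): 78²+504² = 260100 = 510² → right
(385,511,336): 336²+385² = 261121 = 511² → right
(53,68,19): 19²+53² = 3170 < 4624 = 68² → obtuse
(80,89,39): 39²+80² = 7921 = 89² → right
5 of the 6 are right.

5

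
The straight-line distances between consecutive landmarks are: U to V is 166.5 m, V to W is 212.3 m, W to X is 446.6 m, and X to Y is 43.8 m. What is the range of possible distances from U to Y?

The maximum is all hops collinear in one direction: 166.5 + 212.3 + 446.6 + 43.8 = 869.2.
The longest hop is 446.6; the others sum to 422.6. Folding the others back against it leaves at least 446.6 − 422.6 = 24.0.

24.0 ≤ UY ≤ 869.2 m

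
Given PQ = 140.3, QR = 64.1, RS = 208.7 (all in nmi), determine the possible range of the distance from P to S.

The maximum is all hops collinear in one direction: 140.3 + 64.1 + 208.7 = 413.1.
The longest hop is 208.7; the others sum to 204.4. Folding the others back against it leaves at least 208.7 − 204.4 = 4.3.

4.3 ≤ PS ≤ 413.1 nmi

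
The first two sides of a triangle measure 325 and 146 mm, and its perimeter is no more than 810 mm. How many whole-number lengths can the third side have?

Triangle inequality: 179 < x < 471. Perimeter ≤ 810 gives x ≤ 810 − 325 − 146 = 339.
So 179 < x ≤ 339; integers 180 through 339: 160 values.

160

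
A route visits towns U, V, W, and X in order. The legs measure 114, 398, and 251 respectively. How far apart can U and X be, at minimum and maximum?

33 ≤ UX ≤ 763

The maximum is all hops collinear in one direction: 114 + 398 + 251 = 763.
The longest hop is 398; the others sum to 365. Folding the others back against it leaves at least 398 − 365 = 33.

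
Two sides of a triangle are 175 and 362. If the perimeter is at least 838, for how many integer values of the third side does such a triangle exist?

Triangle inequality: 187 < x < 537. Perimeter ≥ 838 gives x ≥ 838 − 175 − 362 = 301.
So 301 ≤ x < 537; integers 301 through 536: 236 values.

236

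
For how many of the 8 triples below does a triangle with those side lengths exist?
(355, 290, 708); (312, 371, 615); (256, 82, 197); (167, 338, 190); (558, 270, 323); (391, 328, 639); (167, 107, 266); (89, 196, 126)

7

(290,355,708): 290+355 ≤ 708 → not valid
(312,371,615): 312+371 > 615 → valid
(82,197,256): 82+197 > 256 → valid
(167,190,338): 167+190 > 338 → valid
(270,323,558): 270+323 > 558 → valid
(328,391,639): 328+391 > 639 → valid
(107,167,266): 107+167 > 266 → valid
(89,126,196): 89+126 > 196 → valid
7 of the 8 triples form a triangle.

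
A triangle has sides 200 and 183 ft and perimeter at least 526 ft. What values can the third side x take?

143 ≤ x < 383

Triangle inequality alone gives 17 < x < 383.
The perimeter condition gives x ≥ 526 − 200 − 183 = 143.
Intersecting the two: 143 ≤ x < 383.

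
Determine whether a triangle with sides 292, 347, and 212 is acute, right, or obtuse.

Compare the square of the longest side to the sum of squares of the other two: 212² + 292² = 130208 > 120409 = 347².

acute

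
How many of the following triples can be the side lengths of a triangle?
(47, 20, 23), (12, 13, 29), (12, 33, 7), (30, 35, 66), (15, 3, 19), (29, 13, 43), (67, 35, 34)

(20,23,47): 20+23 ≤ 47 → not valid
(12,13,29): 12+13 ≤ 29 → not valid
(7,12,33): 7+12 ≤ 33 → not valid
(30,35,66): 30+35 ≤ 66 → not valid
(3,15,19): 3+15 ≤ 19 → not valid
(13,29,43): 13+29 ≤ 43 → not valid
(34,35,67): 34+35 > 67 → valid
1 of the 7 triples forms a triangle.

1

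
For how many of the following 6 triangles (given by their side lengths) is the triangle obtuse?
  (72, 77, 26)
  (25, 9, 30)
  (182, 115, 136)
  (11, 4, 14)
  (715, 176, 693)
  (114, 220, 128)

5

(72,77,26): 26²+72² = 5860 < 5929 = 77² → obtuse
(25,9,30): 9²+25² = 706 < 900 = 30² → obtuse
(182,115,136): 115²+136² = 31721 < 33124 = 182² → obtuse
(11,4,14): 4²+11² = 137 < 196 = 14² → obtuse
(715,176,693): 176²+693² = 511225 = 715² → right
(114,220,128): 114²+128² = 29380 < 48400 = 220² → obtuse
5 of the 6 are obtuse.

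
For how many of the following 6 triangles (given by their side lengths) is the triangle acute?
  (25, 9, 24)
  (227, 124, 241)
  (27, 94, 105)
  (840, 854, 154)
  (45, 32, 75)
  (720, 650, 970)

2

(25,9,24): 9²+24² = 657 > 625 = 25² → acute
(227,124,241): 124²+227² = 66905 > 58081 = 241² → acute
(27,94,105): 27²+94² = 9565 < 11025 = 105² → obtuse
(840,854,154): 154²+840² = 729316 = 854² → right
(45,32,75): 32²+45² = 3049 < 5625 = 75² → obtuse
(720,650,970): 650²+720² = 940900 = 970² → right
2 of the 6 are acute.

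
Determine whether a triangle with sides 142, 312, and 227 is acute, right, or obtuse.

Compare the square of the longest side to the sum of squares of the other two: 142² + 227² = 71693 < 97344 = 312².

obtuse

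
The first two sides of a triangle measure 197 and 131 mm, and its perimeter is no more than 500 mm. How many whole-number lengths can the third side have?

106

Triangle inequality: 66 < x < 328. Perimeter ≤ 500 gives x ≤ 500 − 197 − 131 = 172.
So 66 < x ≤ 172; integers 67 through 172: 106 values.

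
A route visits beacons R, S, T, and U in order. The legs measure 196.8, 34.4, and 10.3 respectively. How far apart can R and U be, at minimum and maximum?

The maximum is all hops collinear in one direction: 196.8 + 34.4 + 10.3 = 241.5.
The longest hop is 196.8; the others sum to 44.7. Folding the others back against it leaves at least 196.8 − 44.7 = 152.1.

152.1 ≤ RU ≤ 241.5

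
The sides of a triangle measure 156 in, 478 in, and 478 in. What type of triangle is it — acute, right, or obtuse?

acute

Compare the square of the longest side to the sum of squares of the other two: 156² + 478² = 252820 > 228484 = 478².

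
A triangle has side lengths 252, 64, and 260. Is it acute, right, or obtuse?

Compare the square of the longest side to the sum of squares of the other two: 64² + 252² = 67600 = 260².

right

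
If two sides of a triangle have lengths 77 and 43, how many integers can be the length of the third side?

85

The third side lies in the open interval (34, 120).
Integers from 35 to 119 inclusive: 119 − 35 + 1 = 85.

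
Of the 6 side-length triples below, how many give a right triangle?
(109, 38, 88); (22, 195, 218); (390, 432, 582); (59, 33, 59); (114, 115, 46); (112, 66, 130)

2

(109,38,88): 38²+88² = 9188 < 11881 = 109² → obtuse
(22,195,218): 22+195 ≤ 218, not a triangle
(390,432,582): 390²+432² = 338724 = 582² → right
(59,33,59): 33²+59² = 4570 > 3481 = 59² → acute
(114,115,46): 46²+114² = 15112 > 13225 = 115² → acute
(112,66,130): 66²+112² = 16900 = 130² → right
2 of the 6 are right.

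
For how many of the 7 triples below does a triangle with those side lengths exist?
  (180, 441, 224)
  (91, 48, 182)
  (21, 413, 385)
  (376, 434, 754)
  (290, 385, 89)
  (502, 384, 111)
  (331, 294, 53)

2

(180,224,441): 180+224 ≤ 441 → not valid
(48,91,182): 48+91 ≤ 182 → not valid
(21,385,413): 21+385 ≤ 413 → not valid
(376,434,754): 376+434 > 754 → valid
(89,290,385): 89+290 ≤ 385 → not valid
(111,384,502): 111+384 ≤ 502 → not valid
(53,294,331): 53+294 > 331 → valid
2 of the 7 triples form a triangle.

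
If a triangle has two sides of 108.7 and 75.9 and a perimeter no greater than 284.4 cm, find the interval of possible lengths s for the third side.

32.8 < s ≤ 99.8

Triangle inequality alone gives 32.8 < s < 184.6.
The perimeter condition gives s ≤ 284.4 − 108.7 − 75.9 = 99.8.
Intersecting the two: 32.8 < s ≤ 99.8.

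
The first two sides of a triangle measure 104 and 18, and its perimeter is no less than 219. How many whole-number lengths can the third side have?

25

Triangle inequality: 86 < x < 122. Perimeter ≥ 219 gives x ≥ 219 − 104 − 18 = 97.
So 97 ≤ x < 122; integers 97 through 121: 25 values.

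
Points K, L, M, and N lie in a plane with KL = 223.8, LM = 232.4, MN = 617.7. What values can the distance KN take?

161.5 ≤ KN ≤ 1073.9

The maximum is all hops collinear in one direction: 223.8 + 232.4 + 617.7 = 1073.9.
The longest hop is 617.7; the others sum to 456.2. Folding the others back against it leaves at least 617.7 − 456.2 = 161.5.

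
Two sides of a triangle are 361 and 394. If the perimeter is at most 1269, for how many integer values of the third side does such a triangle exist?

Triangle inequality: 33 < x < 755. Perimeter ≤ 1269 gives x ≤ 1269 − 361 − 394 = 514.
So 33 < x ≤ 514; integers 34 through 514: 481 values.

481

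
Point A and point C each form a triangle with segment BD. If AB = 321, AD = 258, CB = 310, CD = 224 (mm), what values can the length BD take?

From triangle ABD: |321 − 258| < BD < 321 + 258, i.e. 63 < BD < 579.
From triangle CBD: 86 < BD < 534.
Both must hold, so BD lies in the intersection.

86 < BD < 534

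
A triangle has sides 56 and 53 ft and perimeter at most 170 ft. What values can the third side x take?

3 < x ≤ 61 ft

Triangle inequality alone gives 3 < x < 109.
The perimeter condition gives x ≤ 170 − 56 − 53 = 61.
Intersecting the two: 3 < x ≤ 61.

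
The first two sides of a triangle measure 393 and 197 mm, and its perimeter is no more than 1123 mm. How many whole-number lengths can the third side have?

Triangle inequality: 196 < x < 590. Perimeter ≤ 1123 gives x ≤ 1123 − 393 − 197 = 533.
So 196 < x ≤ 533; integers 197 through 533: 337 values.

337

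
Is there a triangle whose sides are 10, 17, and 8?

Yes

The longest side is 17, and the other two sum to 18.
Since 18 > 17, the triangle inequality holds.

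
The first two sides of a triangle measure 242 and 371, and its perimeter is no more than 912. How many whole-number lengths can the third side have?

170

Triangle inequality: 129 < x < 613. Perimeter ≤ 912 gives x ≤ 912 − 242 − 371 = 299.
So 129 < x ≤ 299; integers 130 through 299: 170 values.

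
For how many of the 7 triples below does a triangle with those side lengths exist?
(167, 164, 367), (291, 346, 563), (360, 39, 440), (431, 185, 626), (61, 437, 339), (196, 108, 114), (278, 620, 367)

(164,167,367): 164+167 ≤ 367 → not valid
(291,346,563): 291+346 > 563 → valid
(39,360,440): 39+360 ≤ 440 → not valid
(185,431,626): 185+431 ≤ 626 → not valid
(61,339,437): 61+339 ≤ 437 → not valid
(108,114,196): 108+114 > 196 → valid
(278,367,620): 278+367 > 620 → valid
3 of the 7 triples form a triangle.

3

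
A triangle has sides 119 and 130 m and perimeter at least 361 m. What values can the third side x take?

112 ≤ x < 249

Triangle inequality alone gives 11 < x < 249.
The perimeter condition gives x ≥ 361 − 119 − 130 = 112.
Intersecting the two: 112 ≤ x < 249.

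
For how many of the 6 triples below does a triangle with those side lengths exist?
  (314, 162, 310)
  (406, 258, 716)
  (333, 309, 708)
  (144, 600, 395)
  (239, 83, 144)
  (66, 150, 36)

1

(162,310,314): 162+310 > 314 → valid
(258,406,716): 258+406 ≤ 716 → not valid
(309,333,708): 309+333 ≤ 708 → not valid
(144,395,600): 144+395 ≤ 600 → not valid
(83,144,239): 83+144 ≤ 239 → not valid
(36,66,150): 36+66 ≤ 150 → not valid
1 of the 6 triples forms a triangle.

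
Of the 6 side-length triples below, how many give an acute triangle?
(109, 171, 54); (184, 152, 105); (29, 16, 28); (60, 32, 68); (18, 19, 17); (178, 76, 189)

4

(109,171,54): 54+109 ≤ 171, not a triangle
(184,152,105): 105²+152² = 34129 > 33856 = 184² → acute
(29,16,28): 16²+28² = 1040 > 841 = 29² → acute
(60,32,68): 32²+60² = 4624 = 68² → right
(18,19,17): 17²+18² = 613 > 361 = 19² → acute
(178,76,189): 76²+178² = 37460 > 35721 = 189² → acute
4 of the 6 are acute.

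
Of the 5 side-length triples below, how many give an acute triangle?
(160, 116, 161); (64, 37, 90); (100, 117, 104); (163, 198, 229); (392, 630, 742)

(160,116,161): 116²+160² = 39056 > 25921 = 161² → acute
(64,37,90): 37²+64² = 5465 < 8100 = 90² → obtuse
(100,117,104): 100²+104² = 20816 > 13689 = 117² → acute
(163,198,229): 163²+198² = 65773 > 52441 = 229² → acute
(392,630,742): 392²+630² = 550564 = 742² → right
3 of the 5 are acute.

3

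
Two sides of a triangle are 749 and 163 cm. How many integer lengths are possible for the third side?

325

The third side lies in the open interval (586, 912).
Integers from 587 to 911 inclusive: 911 − 587 + 1 = 325.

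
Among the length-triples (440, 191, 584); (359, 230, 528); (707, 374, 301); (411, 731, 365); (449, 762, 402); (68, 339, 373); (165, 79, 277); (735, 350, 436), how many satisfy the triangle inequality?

(191,440,584): 191+440 > 584 → valid
(230,359,528): 230+359 > 528 → valid
(301,374,707): 301+374 ≤ 707 → not valid
(365,411,731): 365+411 > 731 → valid
(402,449,762): 402+449 > 762 → valid
(68,339,373): 68+339 > 373 → valid
(79,165,277): 79+165 ≤ 277 → not valid
(350,436,735): 350+436 > 735 → valid
6 of the 8 triples form a triangle.

6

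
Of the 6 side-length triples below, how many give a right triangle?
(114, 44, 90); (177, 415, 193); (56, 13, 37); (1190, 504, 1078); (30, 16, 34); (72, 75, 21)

(114,44,90): 44²+90² = 10036 < 12996 = 114² → obtuse
(177,415,193): 177+193 ≤ 415, not a triangle
(56,13,37): 13+37 ≤ 56, not a triangle
(1190,504,1078): 504²+1078² = 1416100 = 1190² → right
(30,16,34): 16²+30² = 1156 = 34² → right
(72,75,21): 21²+72² = 5625 = 75² → right
3 of the 6 are right.

3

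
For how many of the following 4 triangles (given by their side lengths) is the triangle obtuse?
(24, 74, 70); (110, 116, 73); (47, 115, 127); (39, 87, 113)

2

(24,74,70): 24²+70² = 5476 = 74² → right
(110,116,73): 73²+110² = 17429 > 13456 = 116² → acute
(47,115,127): 47²+115² = 15434 < 16129 = 127² → obtuse
(39,87,113): 39²+87² = 9090 < 12769 = 113² → obtuse
2 of the 4 are obtuse.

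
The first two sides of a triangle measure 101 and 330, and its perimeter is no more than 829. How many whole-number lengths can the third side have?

Triangle inequality: 229 < x < 431. Perimeter ≤ 829 gives x ≤ 829 − 101 − 330 = 398.
So 229 < x ≤ 398; integers 230 through 398: 169 values.

169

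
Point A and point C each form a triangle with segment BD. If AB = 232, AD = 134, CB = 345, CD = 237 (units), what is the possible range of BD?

From triangle ABD: |232 − 134| < BD < 232 + 134, i.e. 98 < BD < 366.
From triangle CBD: 108 < BD < 582.
Both must hold, so BD lies in the intersection.

108 < BD < 366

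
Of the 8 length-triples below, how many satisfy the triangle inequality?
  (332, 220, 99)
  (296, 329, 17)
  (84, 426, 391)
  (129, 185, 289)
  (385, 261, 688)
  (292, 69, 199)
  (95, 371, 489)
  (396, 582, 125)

(99,220,332): 99+220 ≤ 332 → not valid
(17,296,329): 17+296 ≤ 329 → not valid
(84,391,426): 84+391 > 426 → valid
(129,185,289): 129+185 > 289 → valid
(261,385,688): 261+385 ≤ 688 → not valid
(69,199,292): 69+199 ≤ 292 → not valid
(95,371,489): 95+371 ≤ 489 → not valid
(125,396,582): 125+396 ≤ 582 → not valid
2 of the 8 triples form a triangle.

2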